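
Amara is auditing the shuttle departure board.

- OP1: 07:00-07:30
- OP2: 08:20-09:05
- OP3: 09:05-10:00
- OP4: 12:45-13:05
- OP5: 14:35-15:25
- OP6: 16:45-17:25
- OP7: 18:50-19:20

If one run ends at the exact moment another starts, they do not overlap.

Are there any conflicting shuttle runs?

Sorted by start: OP1, OP2, OP3, OP4, OP5, OP6, OP7.
OP2 starts after OP1 ends; OP1 is clear from here.
OP3 starts exactly when OP2 ends (back-to-back, no overlap); OP2 is clear from here.
OP4 starts after OP3 ends; OP3 is clear from here.
OP5 starts after OP4 ends; OP4 is clear from here.
OP6 starts after OP5 ends; OP5 is clear from here.
OP7 starts after OP6 ends.
Every pair is clear; the schedule has no overlaps.

No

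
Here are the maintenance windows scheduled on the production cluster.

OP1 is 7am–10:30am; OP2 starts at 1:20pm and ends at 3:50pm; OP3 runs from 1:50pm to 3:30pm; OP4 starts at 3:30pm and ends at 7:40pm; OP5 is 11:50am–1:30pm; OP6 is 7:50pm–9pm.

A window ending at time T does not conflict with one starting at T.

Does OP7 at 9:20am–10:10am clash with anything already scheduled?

Yes — it overlaps OP1

OP1: starts 7am before OP7 ends 10:10am, and ends 10:30am after OP7 starts 9:20am → overlap.
OP5: starts 11:50am at or after OP7 ends 10:10am → clear.
OP2: starts 1:20pm at or after OP7 ends 10:10am → clear.
OP3: starts 1:50pm at or after OP7 ends 10:10am → clear.
OP4: starts 3:30pm at or after OP7 ends 10:10am → clear.
OP6: starts 7:50pm at or after OP7 ends 10:10am → clear.
OP7 overlaps OP1.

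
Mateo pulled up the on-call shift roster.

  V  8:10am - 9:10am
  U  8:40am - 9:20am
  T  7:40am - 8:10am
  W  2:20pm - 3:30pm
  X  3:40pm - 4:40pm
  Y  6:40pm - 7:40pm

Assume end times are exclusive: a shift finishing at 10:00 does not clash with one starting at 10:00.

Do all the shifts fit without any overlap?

No

Sorted by start: T, V, U, W, X, Y.
V starts exactly when T ends (back-to-back, no overlap), so T has no further overlaps.
U starts before V ends → V and U overlap.
That's a conflict, so the schedule is not conflict-free.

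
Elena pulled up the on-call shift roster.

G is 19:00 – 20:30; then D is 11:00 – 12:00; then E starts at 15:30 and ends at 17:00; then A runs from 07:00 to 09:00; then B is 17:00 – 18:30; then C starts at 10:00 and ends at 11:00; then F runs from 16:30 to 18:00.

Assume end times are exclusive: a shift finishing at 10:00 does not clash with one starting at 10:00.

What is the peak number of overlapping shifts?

2

Walk through starts and ends in time order (an end at T is processed before a start at T):
07:00 start A → 1
09:00 end A → 0
10:00 start C → 1
11:00 end C → 0
11:00 start D → 1
12:00 end D → 0
15:30 start E → 1
16:30 start F → 2
17:00 end E → 1
17:00 start B → 2
18:00 end F → 1
18:30 end B → 0
19:00 start G → 1
20:30 end G → 0
Peak is 2, at 16:30 (E, F).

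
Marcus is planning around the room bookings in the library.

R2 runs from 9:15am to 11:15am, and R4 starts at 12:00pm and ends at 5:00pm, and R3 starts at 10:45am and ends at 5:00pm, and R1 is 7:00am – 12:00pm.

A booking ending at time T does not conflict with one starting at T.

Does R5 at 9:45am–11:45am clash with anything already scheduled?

Yes — it overlaps R1, R2, R3

R1: starts 7:00am before R5 ends 11:45am, and ends 12:00pm after R5 starts 9:45am → overlap.
R2: starts 9:15am before R5 ends 11:45am, and ends 11:15am after R5 starts 9:45am → overlap.
R3: starts 10:45am before R5 ends 11:45am, and ends 5:00pm after R5 starts 9:45am → overlap.
R4: starts 12:00pm at or after R5 ends 11:45am → clear.
R5 overlaps R1, R2, R3.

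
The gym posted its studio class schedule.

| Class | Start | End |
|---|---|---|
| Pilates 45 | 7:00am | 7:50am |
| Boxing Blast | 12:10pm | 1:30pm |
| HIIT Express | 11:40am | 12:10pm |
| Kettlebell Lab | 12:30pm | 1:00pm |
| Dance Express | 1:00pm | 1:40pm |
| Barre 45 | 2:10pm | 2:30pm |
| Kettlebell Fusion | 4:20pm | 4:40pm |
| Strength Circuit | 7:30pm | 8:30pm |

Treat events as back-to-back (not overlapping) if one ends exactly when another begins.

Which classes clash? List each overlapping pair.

Boxing Blast & Dance Express, Boxing Blast & Kettlebell Lab

Sorted by start: Pilates 45, HIIT Express, Boxing Blast, Kettlebell Lab, Dance Express, Barre 45, Kettlebell Fusion, Strength Circuit.
HIIT Express starts after Pilates 45 ends, so Pilates 45 has no further overlaps.
Boxing Blast starts exactly when HIIT Express ends (back-to-back, no overlap), so HIIT Express has no further overlaps.
Kettlebell Lab starts before Boxing Blast ends → Boxing Blast and Kettlebell Lab overlap.
Dance Express starts before Boxing Blast ends → Boxing Blast and Dance Express overlap.
Barre 45 starts after Boxing Blast ends, so Boxing Blast has no further overlaps.
Dance Express starts exactly when Kettlebell Lab ends (back-to-back, no overlap), so Kettlebell Lab has no further overlaps.
Barre 45 starts after Dance Express ends, so Dance Express has no further overlaps.
Kettlebell Fusion starts after Barre 45 ends, so Barre 45 has no further overlaps.
Strength Circuit starts after Kettlebell Fusion ends.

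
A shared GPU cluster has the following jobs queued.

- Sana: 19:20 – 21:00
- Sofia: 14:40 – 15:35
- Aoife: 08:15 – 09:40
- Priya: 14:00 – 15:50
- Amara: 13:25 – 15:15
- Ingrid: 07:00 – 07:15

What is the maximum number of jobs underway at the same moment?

3

Sort all start/end points and keep a running count:
07:00 start Ingrid → 1
07:15 end Ingrid → 0
08:15 start Aoife → 1
09:40 end Aoife → 0
13:25 start Amara → 1
14:00 start Priya → 2
14:40 start Sofia → 3
15:15 end Amara → 2
15:35 end Sofia → 1
15:50 end Priya → 0
19:20 start Sana → 1
21:00 end Sana → 0
Peak is 3, at 14:40 (Amara, Priya, Sofia).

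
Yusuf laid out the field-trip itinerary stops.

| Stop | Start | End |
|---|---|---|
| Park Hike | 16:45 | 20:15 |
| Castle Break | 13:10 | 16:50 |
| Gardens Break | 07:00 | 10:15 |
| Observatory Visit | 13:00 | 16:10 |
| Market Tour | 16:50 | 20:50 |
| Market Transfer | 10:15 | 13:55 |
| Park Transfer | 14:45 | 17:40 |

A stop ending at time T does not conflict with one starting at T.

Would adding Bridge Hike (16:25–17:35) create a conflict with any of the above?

Gardens Break: ends 10:15 at or before Bridge Hike starts 16:25 → clear.
Market Transfer: ends 13:55 at or before Bridge Hike starts 16:25 → clear.
Observatory Visit: ends 16:10 at or before Bridge Hike starts 16:25 → clear.
Castle Break: starts 13:10 before Bridge Hike ends 17:35, and ends 16:50 after Bridge Hike starts 16:25 → overlap.
Park Transfer: starts 14:45 before Bridge Hike ends 17:35, and ends 17:40 after Bridge Hike starts 16:25 → overlap.
Park Hike: starts 16:45 before Bridge Hike ends 17:35, and ends 20:15 after Bridge Hike starts 16:25 → overlap.
Market Tour: starts 16:50 before Bridge Hike ends 17:35, and ends 20:50 after Bridge Hike starts 16:25 → overlap.
Bridge Hike overlaps Castle Break, Park Transfer, Market Tour, Park Hike.

Yes — it overlaps Castle Break, Market Tour, Park Hike, Park Transfer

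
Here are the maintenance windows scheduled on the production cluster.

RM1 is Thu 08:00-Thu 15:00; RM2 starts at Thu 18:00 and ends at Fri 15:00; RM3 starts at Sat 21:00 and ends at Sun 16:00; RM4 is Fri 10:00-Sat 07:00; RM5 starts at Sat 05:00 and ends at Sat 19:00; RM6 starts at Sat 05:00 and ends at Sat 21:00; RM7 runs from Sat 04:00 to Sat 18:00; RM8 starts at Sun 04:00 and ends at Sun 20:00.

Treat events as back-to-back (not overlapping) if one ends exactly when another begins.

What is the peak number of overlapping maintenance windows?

4

Walk through starts and ends in time order (an end at T is processed before a start at T):
Thu 08:00 start RM1 → 1
Thu 15:00 end RM1 → 0
Thu 18:00 start RM2 → 1
Fri 10:00 start RM4 → 2
Fri 15:00 end RM2 → 1
Sat 04:00 start RM7 → 2
Sat 05:00 start RM5 → 3
Sat 05:00 start RM6 → 4
Sat 07:00 end RM4 → 3
Sat 18:00 end RM7 → 2
Sat 19:00 end RM5 → 1
Sat 21:00 end RM6 → 0
Sat 21:00 start RM3 → 1
Sun 04:00 start RM8 → 2
Sun 16:00 end RM3 → 1
Sun 20:00 end RM8 → 0
Peak is 4, at Sat 05:00 (RM4, RM5, RM6, RM7).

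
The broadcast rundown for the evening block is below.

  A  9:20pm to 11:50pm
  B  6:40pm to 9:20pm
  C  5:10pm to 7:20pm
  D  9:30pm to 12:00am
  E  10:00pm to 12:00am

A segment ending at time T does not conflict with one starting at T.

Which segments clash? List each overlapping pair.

Sorted by start: C, B, A, D, E.
B starts before C ends → C and B overlap.
A starts after C ends, so C has no further overlaps.
A starts exactly when B ends (back-to-back, no overlap), so B has no further overlaps.
D starts before A ends → A and D overlap.
E starts before A ends → A and E overlap.
E starts before D ends → D and E overlap.

A & D, A & E, B & C, D & E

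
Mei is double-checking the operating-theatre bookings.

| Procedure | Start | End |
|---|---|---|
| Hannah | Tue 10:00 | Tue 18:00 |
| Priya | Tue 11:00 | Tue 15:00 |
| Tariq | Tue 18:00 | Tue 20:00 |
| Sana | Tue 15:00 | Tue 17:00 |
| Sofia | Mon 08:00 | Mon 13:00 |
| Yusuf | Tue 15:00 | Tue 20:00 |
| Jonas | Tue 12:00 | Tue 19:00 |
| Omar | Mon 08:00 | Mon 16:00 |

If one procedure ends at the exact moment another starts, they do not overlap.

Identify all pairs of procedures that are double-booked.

Sorted by start: Omar, Sofia, Hannah, Priya, Jonas, Sana, Yusuf, Tariq.
Sofia starts before Omar ends → Omar and Sofia overlap.
Hannah starts after Omar ends, so Omar has no further overlaps.
Hannah starts after Sofia ends, so Sofia has no further overlaps.
Priya starts before Hannah ends → Hannah and Priya overlap.
Jonas starts before Hannah ends → Hannah and Jonas overlap.
Sana starts before Hannah ends → Hannah and Sana overlap.
Yusuf starts before Hannah ends → Hannah and Yusuf overlap.
Tariq starts exactly when Hannah ends (back-to-back, no overlap).
Jonas starts before Priya ends → Priya and Jonas overlap.
Sana starts exactly when Priya ends (back-to-back, no overlap), so Priya has no further overlaps.
Sana starts before Jonas ends → Jonas and Sana overlap.
Yusuf starts before Jonas ends → Jonas and Yusuf overlap.
Tariq starts before Jonas ends → Jonas and Tariq overlap.
Yusuf starts before Sana ends → Sana and Yusuf overlap.
Tariq starts after Sana ends.
Tariq starts before Yusuf ends → Yusuf and Tariq overlap.

Hannah & Jonas, Hannah & Priya, Hannah & Sana, Hannah & Yusuf, Jonas & Priya, Jonas & Sana, Jonas & Tariq, Jonas & Yusuf, Omar & Sofia, Sana & Yusuf, Tariq & Yusuf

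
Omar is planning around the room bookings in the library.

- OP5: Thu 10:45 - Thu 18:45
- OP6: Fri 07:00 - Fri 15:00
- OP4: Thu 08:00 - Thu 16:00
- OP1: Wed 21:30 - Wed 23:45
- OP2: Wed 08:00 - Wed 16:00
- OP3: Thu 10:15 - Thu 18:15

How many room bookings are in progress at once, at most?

Walk through starts and ends in time order (an end at T is processed before a start at T):
Wed 08:00 start OP2 → 1
Wed 16:00 end OP2 → 0
Wed 21:30 start OP1 → 1
Wed 23:45 end OP1 → 0
Thu 08:00 start OP4 → 1
Thu 10:15 start OP3 → 2
Thu 10:45 start OP5 → 3
Thu 16:00 end OP4 → 2
Thu 18:15 end OP3 → 1
Thu 18:45 end OP5 → 0
Fri 07:00 start OP6 → 1
Fri 15:00 end OP6 → 0
Peak is 3, at Thu 10:45 (OP3, OP4, OP5).

3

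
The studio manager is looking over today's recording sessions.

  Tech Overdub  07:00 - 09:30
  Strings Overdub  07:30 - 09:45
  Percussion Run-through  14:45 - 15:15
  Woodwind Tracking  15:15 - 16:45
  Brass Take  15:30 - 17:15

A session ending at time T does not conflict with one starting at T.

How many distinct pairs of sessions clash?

2

Sorted by start: Tech Overdub, Strings Overdub, Percussion Run-through, Woodwind Tracking, Brass Take.
Strings Overdub starts before Tech Overdub ends → Tech Overdub and Strings Overdub overlap.
Percussion Run-through starts after Tech Overdub ends, so nothing later overlaps Tech Overdub either.
Percussion Run-through starts after Strings Overdub ends, so nothing later overlaps Strings Overdub either.
Woodwind Tracking starts exactly when Percussion Run-through ends (back-to-back, no overlap), so nothing later overlaps Percussion Run-through either.
Brass Take starts before Woodwind Tracking ends → Woodwind Tracking and Brass Take overlap.
Overlapping pairs: Brass Take & Woodwind Tracking, Strings Overdub & Tech Overdub — 2 in total.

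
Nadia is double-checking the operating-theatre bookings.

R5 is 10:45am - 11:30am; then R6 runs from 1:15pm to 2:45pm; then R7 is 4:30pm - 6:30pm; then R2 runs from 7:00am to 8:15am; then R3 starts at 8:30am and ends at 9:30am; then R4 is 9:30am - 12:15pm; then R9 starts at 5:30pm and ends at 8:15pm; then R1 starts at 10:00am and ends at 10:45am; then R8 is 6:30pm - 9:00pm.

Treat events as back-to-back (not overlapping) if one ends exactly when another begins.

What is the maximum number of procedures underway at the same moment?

Sweep the timeline, counting +1 at each start and −1 at each end (ends before starts at a tie):
7:00am start R2 → 1
8:15am end R2 → 0
8:30am start R3 → 1
9:30am end R3 → 0
9:30am start R4 → 1
10:00am start R1 → 2
10:45am end R1 → 1
10:45am start R5 → 2
11:30am end R5 → 1
12:15pm end R4 → 0
1:15pm start R6 → 1
2:45pm end R6 → 0
4:30pm start R7 → 1
5:30pm start R9 → 2
6:30pm end R7 → 1
6:30pm start R8 → 2
8:15pm end R9 → 1
9:00pm end R8 → 0
Peak is 2, at 10:00am (R1, R4).

2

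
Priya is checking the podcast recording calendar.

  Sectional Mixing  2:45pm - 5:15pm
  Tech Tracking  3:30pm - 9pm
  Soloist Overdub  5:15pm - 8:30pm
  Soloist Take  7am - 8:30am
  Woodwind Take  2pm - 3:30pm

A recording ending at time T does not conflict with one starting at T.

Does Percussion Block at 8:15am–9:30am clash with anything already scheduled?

Soloist Take: starts 7am before Percussion Block ends 9:30am, and ends 8:30am after Percussion Block starts 8:15am → overlap.
Woodwind Take: starts 2pm at or after Percussion Block ends 9:30am → clear.
Sectional Mixing: starts 2:45pm at or after Percussion Block ends 9:30am → clear.
Tech Tracking: starts 3:30pm at or after Percussion Block ends 9:30am → clear.
Soloist Overdub: starts 5:15pm at or after Percussion Block ends 9:30am → clear.
Percussion Block overlaps Soloist Take.

Yes — it overlaps Soloist Take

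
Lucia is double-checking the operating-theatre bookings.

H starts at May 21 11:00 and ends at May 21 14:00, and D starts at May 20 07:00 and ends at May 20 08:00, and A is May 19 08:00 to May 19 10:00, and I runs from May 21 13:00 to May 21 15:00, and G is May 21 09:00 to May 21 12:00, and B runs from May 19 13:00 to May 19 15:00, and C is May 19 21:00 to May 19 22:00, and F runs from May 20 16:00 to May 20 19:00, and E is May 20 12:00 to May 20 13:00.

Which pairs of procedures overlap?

Sorted by start: A, B, C, D, E, F, G, H, I.
B starts after A ends, so A has no further overlaps.
C starts after B ends, so B has no further overlaps.
D starts after C ends, so C has no further overlaps.
E starts after D ends, so D has no further overlaps.
F starts after E ends, so E has no further overlaps.
G starts after F ends, so F has no further overlaps.
H starts before G ends → G and H overlap.
I starts after G ends.
I starts before H ends → H and I overlap.

G & H, H & I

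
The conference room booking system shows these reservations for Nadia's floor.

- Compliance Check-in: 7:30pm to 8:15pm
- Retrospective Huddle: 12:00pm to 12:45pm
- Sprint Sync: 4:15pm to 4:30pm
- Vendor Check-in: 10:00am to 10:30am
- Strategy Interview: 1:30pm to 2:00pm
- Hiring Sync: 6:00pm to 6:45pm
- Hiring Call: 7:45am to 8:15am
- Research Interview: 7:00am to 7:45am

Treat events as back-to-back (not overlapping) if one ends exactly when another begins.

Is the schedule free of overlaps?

Yes

Sorted by start: Research Interview, Hiring Call, Vendor Check-in, Retrospective Huddle, Strategy Interview, Sprint Sync, Hiring Sync, Compliance Check-in.
Hiring Call starts exactly when Research Interview ends (back-to-back, no overlap) — done with Research Interview.
Vendor Check-in starts after Hiring Call ends — done with Hiring Call.
Retrospective Huddle starts after Vendor Check-in ends — done with Vendor Check-in.
Strategy Interview starts after Retrospective Huddle ends — done with Retrospective Huddle.
Sprint Sync starts after Strategy Interview ends — done with Strategy Interview.
Hiring Sync starts after Sprint Sync ends — done with Sprint Sync.
Compliance Check-in starts after Hiring Sync ends.
Every pair is clear; the schedule has no overlaps.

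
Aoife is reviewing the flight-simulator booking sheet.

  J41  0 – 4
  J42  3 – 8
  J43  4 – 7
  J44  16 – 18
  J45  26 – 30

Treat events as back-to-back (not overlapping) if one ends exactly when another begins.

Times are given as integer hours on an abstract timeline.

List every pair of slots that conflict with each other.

J41 & J42, J42 & J43

Check each pair: they overlap iff neither finishes before the other starts.
Sorted by start: J41, J42, J43, J44, J45.
J42 starts before J41 ends → J41 and J42 overlap.
J43 starts exactly when J41 ends (back-to-back, no overlap); J41 is clear from here.
J43 starts before J42 ends → J42 and J43 overlap.
J44 starts after J42 ends; J42 is clear from here.
J44 starts after J43 ends; J43 is clear from here.
J45 starts after J44 ends.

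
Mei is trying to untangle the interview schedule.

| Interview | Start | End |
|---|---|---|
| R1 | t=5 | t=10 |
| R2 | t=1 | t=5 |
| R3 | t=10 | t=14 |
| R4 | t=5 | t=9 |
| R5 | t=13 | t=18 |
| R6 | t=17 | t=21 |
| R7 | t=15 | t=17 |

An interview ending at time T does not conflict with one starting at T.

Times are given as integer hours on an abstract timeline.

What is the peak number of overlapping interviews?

2

Sweep the timeline, counting +1 at each start and −1 at each end (ends before starts at a tie):
t=1 start R2 → 1
t=5 end R2 → 0
t=5 start R1 → 1
t=5 start R4 → 2
t=9 end R4 → 1
t=10 end R1 → 0
t=10 start R3 → 1
t=13 start R5 → 2
t=14 end R3 → 1
t=15 start R7 → 2
t=17 end R7 → 1
t=17 start R6 → 2
t=18 end R5 → 1
t=21 end R6 → 0
Peak is 2, at t=5 (R1, R4).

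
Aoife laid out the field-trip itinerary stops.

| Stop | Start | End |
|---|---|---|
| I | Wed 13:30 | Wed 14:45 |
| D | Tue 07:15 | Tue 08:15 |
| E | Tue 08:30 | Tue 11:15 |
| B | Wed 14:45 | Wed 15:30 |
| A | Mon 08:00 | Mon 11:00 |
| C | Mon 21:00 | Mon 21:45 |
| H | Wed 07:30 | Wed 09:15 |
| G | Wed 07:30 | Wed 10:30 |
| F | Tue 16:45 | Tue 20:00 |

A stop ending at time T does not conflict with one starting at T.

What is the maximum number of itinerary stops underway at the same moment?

2

Sort all start/end points and keep a running count:
Mon 08:00 start A → 1
Mon 11:00 end A → 0
Mon 21:00 start C → 1
Mon 21:45 end C → 0
Tue 07:15 start D → 1
Tue 08:15 end D → 0
Tue 08:30 start E → 1
Tue 11:15 end E → 0
Tue 16:45 start F → 1
Tue 20:00 end F → 0
Wed 07:30 start G → 1
Wed 07:30 start H → 2
Wed 09:15 end H → 1
Wed 10:30 end G → 0
Wed 13:30 start I → 1
Wed 14:45 end I → 0
Wed 14:45 start B → 1
Wed 15:30 end B → 0
Peak is 2, at Wed 07:30 (G, H).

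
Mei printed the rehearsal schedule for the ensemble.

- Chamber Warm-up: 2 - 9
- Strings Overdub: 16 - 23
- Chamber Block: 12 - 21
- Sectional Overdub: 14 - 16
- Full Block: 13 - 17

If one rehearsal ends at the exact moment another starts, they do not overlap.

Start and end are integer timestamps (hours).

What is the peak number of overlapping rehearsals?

Walk through starts and ends in time order (an end at T is processed before a start at T):
2 start Chamber Warm-up → 1
9 end Chamber Warm-up → 0
12 start Chamber Block → 1
13 start Full Block → 2
14 start Sectional Overdub → 3
16 end Sectional Overdub → 2
16 start Strings Overdub → 3
17 end Full Block → 2
21 end Chamber Block → 1
23 end Strings Overdub → 0
Peak is 3, at 14 (Chamber Block, Full Block, Sectional Overdub).

3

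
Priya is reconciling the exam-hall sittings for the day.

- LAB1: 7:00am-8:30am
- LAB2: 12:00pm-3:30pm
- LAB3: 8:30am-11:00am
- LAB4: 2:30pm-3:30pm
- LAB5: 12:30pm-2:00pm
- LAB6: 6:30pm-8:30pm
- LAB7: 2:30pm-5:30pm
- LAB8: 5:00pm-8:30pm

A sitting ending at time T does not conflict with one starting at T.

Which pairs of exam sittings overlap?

LAB2 & LAB4, LAB2 & LAB5, LAB2 & LAB7, LAB4 & LAB7, LAB6 & LAB8, LAB7 & LAB8

Check each pair: they overlap iff neither finishes before the other starts.
Sorted by start: LAB1, LAB3, LAB2, LAB5, LAB4, LAB7, LAB8, LAB6.
LAB3 starts exactly when LAB1 ends (back-to-back, no overlap); LAB1 is clear from here.
LAB2 starts after LAB3 ends; LAB3 is clear from here.
LAB5 starts before LAB2 ends → LAB2 and LAB5 overlap.
LAB4 starts before LAB2 ends → LAB2 and LAB4 overlap.
LAB7 starts before LAB2 ends → LAB2 and LAB7 overlap.
LAB8 starts after LAB2 ends; LAB2 is clear from here.
LAB4 starts after LAB5 ends; LAB5 is clear from here.
LAB7 starts before LAB4 ends → LAB4 and LAB7 overlap.
LAB8 starts after LAB4 ends; LAB4 is clear from here.
LAB8 starts before LAB7 ends → LAB7 and LAB8 overlap.
LAB6 starts after LAB7 ends.
LAB6 starts before LAB8 ends → LAB8 and LAB6 overlap.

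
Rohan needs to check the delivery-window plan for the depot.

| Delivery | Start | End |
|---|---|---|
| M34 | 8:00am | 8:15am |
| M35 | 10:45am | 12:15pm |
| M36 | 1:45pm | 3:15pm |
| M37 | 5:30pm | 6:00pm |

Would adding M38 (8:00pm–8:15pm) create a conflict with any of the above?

No — it doesn't clash with anything

M34: ends 8:15am at or before M38 starts 8:00pm → clear.
M35: ends 12:15pm at or before M38 starts 8:00pm → clear.
M36: ends 3:15pm at or before M38 starts 8:00pm → clear.
M37: ends 6:00pm at or before M38 starts 8:00pm → clear.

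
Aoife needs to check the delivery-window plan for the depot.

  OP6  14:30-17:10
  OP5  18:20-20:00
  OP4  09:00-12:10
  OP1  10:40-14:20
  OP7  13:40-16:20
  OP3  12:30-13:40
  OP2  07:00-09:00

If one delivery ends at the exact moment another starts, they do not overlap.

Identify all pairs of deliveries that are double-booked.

Sorted by start: OP2, OP4, OP1, OP3, OP7, OP6, OP5.
OP4 starts exactly when OP2 ends (back-to-back, no overlap), so OP2 has no further overlaps.
OP1 starts before OP4 ends → OP4 and OP1 overlap.
OP3 starts after OP4 ends, so OP4 has no further overlaps.
OP3 starts before OP1 ends → OP1 and OP3 overlap.
OP7 starts before OP1 ends → OP1 and OP7 overlap.
OP6 starts after OP1 ends, so OP1 has no further overlaps.
OP7 starts exactly when OP3 ends (back-to-back, no overlap), so OP3 has no further overlaps.
OP6 starts before OP7 ends → OP7 and OP6 overlap.
OP5 starts after OP7 ends.
OP5 starts after OP6 ends.

OP1 & OP3, OP1 & OP4, OP1 & OP7, OP6 & OP7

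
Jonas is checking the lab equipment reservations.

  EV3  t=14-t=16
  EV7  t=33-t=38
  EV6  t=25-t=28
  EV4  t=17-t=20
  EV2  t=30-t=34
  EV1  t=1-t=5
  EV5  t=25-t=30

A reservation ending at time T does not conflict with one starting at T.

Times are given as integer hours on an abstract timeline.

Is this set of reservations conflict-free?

Sorted by start: EV1, EV3, EV4, EV5, EV6, EV2, EV7.
EV3 starts after EV1 ends, so EV1 has no further overlaps.
EV4 starts after EV3 ends, so EV3 has no further overlaps.
EV5 starts after EV4 ends, so EV4 has no further overlaps.
EV6 starts before EV5 ends → EV5 and EV6 overlap.
That's a conflict, so the schedule is not conflict-free.

No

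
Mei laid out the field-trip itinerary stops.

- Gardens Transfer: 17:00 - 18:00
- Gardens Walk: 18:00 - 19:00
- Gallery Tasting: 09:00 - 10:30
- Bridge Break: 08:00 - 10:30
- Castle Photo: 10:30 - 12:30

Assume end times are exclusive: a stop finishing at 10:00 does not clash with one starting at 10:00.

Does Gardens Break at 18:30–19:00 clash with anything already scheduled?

Yes — it overlaps Gardens Walk

Bridge Break: ends 10:30 at or before Gardens Break starts 18:30 → clear.
Gallery Tasting: ends 10:30 at or before Gardens Break starts 18:30 → clear.
Castle Photo: ends 12:30 at or before Gardens Break starts 18:30 → clear.
Gardens Transfer: ends 18:00 at or before Gardens Break starts 18:30 → clear.
Gardens Walk: starts 18:00 before Gardens Break ends 19:00, and ends 19:00 after Gardens Break starts 18:30 → overlap.
Gardens Break overlaps Gardens Walk.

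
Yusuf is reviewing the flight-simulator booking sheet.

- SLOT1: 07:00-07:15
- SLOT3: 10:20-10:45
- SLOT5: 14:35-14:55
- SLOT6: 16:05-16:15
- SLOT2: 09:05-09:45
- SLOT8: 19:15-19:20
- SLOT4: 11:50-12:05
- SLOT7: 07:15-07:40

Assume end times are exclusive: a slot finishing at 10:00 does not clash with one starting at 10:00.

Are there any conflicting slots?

Sorted by start: SLOT1, SLOT7, SLOT2, SLOT3, SLOT4, SLOT5, SLOT6, SLOT8.
SLOT7 starts exactly when SLOT1 ends (back-to-back, no overlap) — done with SLOT1.
SLOT2 starts after SLOT7 ends — done with SLOT7.
SLOT3 starts after SLOT2 ends — done with SLOT2.
SLOT4 starts after SLOT3 ends — done with SLOT3.
SLOT5 starts after SLOT4 ends — done with SLOT4.
SLOT6 starts after SLOT5 ends — done with SLOT5.
SLOT8 starts after SLOT6 ends.
Every pair is clear; the schedule has no overlaps.

No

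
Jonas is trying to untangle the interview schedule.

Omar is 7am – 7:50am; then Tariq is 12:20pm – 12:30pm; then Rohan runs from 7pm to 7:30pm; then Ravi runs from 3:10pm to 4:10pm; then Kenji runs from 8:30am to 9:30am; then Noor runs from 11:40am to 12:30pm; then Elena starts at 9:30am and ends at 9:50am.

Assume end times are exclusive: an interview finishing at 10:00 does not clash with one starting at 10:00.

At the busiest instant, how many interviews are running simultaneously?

Walk through starts and ends in time order (an end at T is processed before a start at T):
7am start Omar → 1
7:50am end Omar → 0
8:30am start Kenji → 1
9:30am end Kenji → 0
9:30am start Elena → 1
9:50am end Elena → 0
11:40am start Noor → 1
12:20pm start Tariq → 2
12:30pm end Noor → 1
12:30pm end Tariq → 0
3:10pm start Ravi → 1
4:10pm end Ravi → 0
7pm start Rohan → 1
7:30pm end Rohan → 0
Peak is 2, at 12:20pm (Noor, Tariq).

2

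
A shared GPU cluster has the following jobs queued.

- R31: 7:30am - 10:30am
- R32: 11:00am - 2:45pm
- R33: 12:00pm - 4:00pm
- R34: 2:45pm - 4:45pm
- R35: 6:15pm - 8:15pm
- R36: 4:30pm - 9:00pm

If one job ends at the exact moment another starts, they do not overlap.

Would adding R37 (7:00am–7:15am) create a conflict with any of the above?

R31: starts 7:30am at or after R37 ends 7:15am → clear.
R32: starts 11:00am at or after R37 ends 7:15am → clear.
R33: starts 12:00pm at or after R37 ends 7:15am → clear.
R34: starts 2:45pm at or after R37 ends 7:15am → clear.
R36: starts 4:30pm at or after R37 ends 7:15am → clear.
R35: starts 6:15pm at or after R37 ends 7:15am → clear.

No — it doesn't clash with anything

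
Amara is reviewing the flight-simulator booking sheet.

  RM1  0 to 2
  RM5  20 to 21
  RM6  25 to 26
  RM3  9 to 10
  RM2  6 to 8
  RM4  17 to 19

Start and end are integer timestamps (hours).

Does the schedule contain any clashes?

No

Sorted by start: RM1, RM2, RM3, RM4, RM5, RM6.
RM2 starts after RM1 ends, so RM1 has no further overlaps.
RM3 starts after RM2 ends, so RM2 has no further overlaps.
RM4 starts after RM3 ends, so RM3 has no further overlaps.
RM5 starts after RM4 ends, so RM4 has no further overlaps.
RM6 starts after RM5 ends.
Every pair is clear; the schedule has no overlaps.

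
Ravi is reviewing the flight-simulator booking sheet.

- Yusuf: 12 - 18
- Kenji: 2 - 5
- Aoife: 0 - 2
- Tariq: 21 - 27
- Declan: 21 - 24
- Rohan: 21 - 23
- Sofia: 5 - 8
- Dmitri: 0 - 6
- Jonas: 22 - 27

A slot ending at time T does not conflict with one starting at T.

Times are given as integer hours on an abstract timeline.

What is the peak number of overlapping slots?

4

Sort all start/end points and keep a running count:
0 start Aoife → 1
0 start Dmitri → 2
2 end Aoife → 1
2 start Kenji → 2
5 end Kenji → 1
5 start Sofia → 2
6 end Dmitri → 1
8 end Sofia → 0
12 start Yusuf → 1
18 end Yusuf → 0
21 start Declan → 1
21 start Rohan → 2
21 start Tariq → 3
22 start Jonas → 4
23 end Rohan → 3
24 end Declan → 2
27 end Jonas → 1
27 end Tariq → 0
Peak is 4, at 22 (Declan, Jonas, Rohan, Tariq).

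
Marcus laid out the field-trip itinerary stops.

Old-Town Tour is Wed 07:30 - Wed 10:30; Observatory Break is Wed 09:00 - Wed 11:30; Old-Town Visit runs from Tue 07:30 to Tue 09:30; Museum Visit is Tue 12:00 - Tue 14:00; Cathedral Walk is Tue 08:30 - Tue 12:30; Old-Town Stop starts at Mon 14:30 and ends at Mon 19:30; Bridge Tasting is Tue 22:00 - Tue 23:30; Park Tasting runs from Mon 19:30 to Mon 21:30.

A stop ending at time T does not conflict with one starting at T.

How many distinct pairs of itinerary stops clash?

Sorted by start: Old-Town Stop, Park Tasting, Old-Town Visit, Cathedral Walk, Museum Visit, Bridge Tasting, Old-Town Tour, Observatory Break.
Park Tasting starts exactly when Old-Town Stop ends (back-to-back, no overlap), so Old-Town Stop has no further overlaps.
Old-Town Visit starts after Park Tasting ends, so Park Tasting has no further overlaps.
Cathedral Walk starts before Old-Town Visit ends → Old-Town Visit and Cathedral Walk overlap.
Museum Visit starts after Old-Town Visit ends, so Old-Town Visit has no further overlaps.
Museum Visit starts before Cathedral Walk ends → Cathedral Walk and Museum Visit overlap.
Bridge Tasting starts after Cathedral Walk ends, so Cathedral Walk has no further overlaps.
Bridge Tasting starts after Museum Visit ends, so Museum Visit has no further overlaps.
Old-Town Tour starts after Bridge Tasting ends, so Bridge Tasting has no further overlaps.
Observatory Break starts before Old-Town Tour ends → Old-Town Tour and Observatory Break overlap.
Overlapping pairs: Cathedral Walk & Museum Visit, Cathedral Walk & Old-Town Visit, Observatory Break & Old-Town Tour — 3 in total.

3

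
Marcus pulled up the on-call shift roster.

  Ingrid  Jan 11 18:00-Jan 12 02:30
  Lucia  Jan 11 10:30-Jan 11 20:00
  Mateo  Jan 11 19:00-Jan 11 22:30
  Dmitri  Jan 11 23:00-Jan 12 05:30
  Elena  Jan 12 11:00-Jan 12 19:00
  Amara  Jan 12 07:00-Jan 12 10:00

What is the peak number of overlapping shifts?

3

Sort all start/end points and keep a running count:
Jan 11 10:30 start Lucia → 1
Jan 11 18:00 start Ingrid → 2
Jan 11 19:00 start Mateo → 3
Jan 11 20:00 end Lucia → 2
Jan 11 22:30 end Mateo → 1
Jan 11 23:00 start Dmitri → 2
Jan 12 02:30 end Ingrid → 1
Jan 12 05:30 end Dmitri → 0
Jan 12 07:00 start Amara → 1
Jan 12 10:00 end Amara → 0
Jan 12 11:00 start Elena → 1
Jan 12 19:00 end Elena → 0
Peak is 3, at Jan 11 19:00 (Ingrid, Lucia, Mateo).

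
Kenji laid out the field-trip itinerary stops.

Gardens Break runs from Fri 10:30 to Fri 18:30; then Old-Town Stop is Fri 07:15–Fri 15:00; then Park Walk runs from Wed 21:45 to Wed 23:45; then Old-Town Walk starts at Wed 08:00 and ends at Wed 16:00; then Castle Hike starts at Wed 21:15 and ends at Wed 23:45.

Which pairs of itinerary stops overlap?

Check each pair: they overlap iff neither finishes before the other starts.
Sorted by start: Old-Town Walk, Castle Hike, Park Walk, Old-Town Stop, Gardens Break.
Castle Hike starts after Old-Town Walk ends; Old-Town Walk is clear from here.
Park Walk starts before Castle Hike ends → Castle Hike and Park Walk overlap.
Old-Town Stop starts after Castle Hike ends; Castle Hike is clear from here.
Old-Town Stop starts after Park Walk ends; Park Walk is clear from here.
Gardens Break starts before Old-Town Stop ends → Old-Town Stop and Gardens Break overlap.

Castle Hike & Park Walk, Gardens Break & Old-Town Stop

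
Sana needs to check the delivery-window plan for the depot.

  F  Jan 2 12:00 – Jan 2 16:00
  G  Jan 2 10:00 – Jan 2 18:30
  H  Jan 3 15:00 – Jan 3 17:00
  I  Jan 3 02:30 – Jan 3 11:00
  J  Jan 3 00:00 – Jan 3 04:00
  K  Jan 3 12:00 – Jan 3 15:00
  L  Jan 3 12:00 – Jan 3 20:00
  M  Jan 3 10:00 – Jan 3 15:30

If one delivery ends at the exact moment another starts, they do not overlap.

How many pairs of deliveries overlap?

8

Sorted by start: G, F, J, I, M, K, L, H.
F starts before G ends → G and F overlap.
J starts after G ends; G is clear from here.
J starts after F ends; F is clear from here.
I starts before J ends → J and I overlap.
M starts after J ends; J is clear from here.
M starts before I ends → I and M overlap.
K starts after I ends; I is clear from here.
K starts before M ends → M and K overlap.
L starts before M ends → M and L overlap.
H starts before M ends → M and H overlap.
L starts before K ends → K and L overlap.
H starts exactly when K ends (back-to-back, no overlap).
H starts before L ends → L and H overlap.
Overlapping pairs: F & G, H & L, H & M, I & J, I & M, K & L, K & M, L & M — 8 in total.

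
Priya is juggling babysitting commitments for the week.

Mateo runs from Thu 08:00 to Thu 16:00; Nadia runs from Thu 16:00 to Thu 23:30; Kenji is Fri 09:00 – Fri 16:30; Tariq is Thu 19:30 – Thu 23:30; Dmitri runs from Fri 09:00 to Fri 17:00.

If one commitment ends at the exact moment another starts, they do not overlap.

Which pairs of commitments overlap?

Dmitri & Kenji, Nadia & Tariq

Sorted by start: Mateo, Nadia, Tariq, Kenji, Dmitri.
Nadia starts exactly when Mateo ends (back-to-back, no overlap); Mateo is clear from here.
Tariq starts before Nadia ends → Nadia and Tariq overlap.
Kenji starts after Nadia ends; Nadia is clear from here.
Kenji starts after Tariq ends; Tariq is clear from here.
Dmitri starts before Kenji ends → Kenji and Dmitri overlap.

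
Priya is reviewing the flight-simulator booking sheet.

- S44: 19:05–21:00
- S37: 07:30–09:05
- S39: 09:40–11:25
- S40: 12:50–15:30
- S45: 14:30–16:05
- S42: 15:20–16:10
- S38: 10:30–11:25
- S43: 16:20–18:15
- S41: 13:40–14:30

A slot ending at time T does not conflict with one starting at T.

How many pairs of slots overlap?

Sorted by start: S37, S39, S38, S40, S41, S45, S42, S43, S44.
S39 starts after S37 ends — done with S37.
S38 starts before S39 ends → S39 and S38 overlap.
S40 starts after S39 ends — done with S39.
S40 starts after S38 ends — done with S38.
S41 starts before S40 ends → S40 and S41 overlap.
S45 starts before S40 ends → S40 and S45 overlap.
S42 starts before S40 ends → S40 and S42 overlap.
S43 starts after S40 ends — done with S40.
S45 starts exactly when S41 ends (back-to-back, no overlap) — done with S41.
S42 starts before S45 ends → S45 and S42 overlap.
S43 starts after S45 ends — done with S45.
S43 starts after S42 ends — done with S42.
S44 starts after S43 ends.
Overlapping pairs: S38 & S39, S40 & S41, S40 & S42, S40 & S45, S42 & S45 — 5 in total.

5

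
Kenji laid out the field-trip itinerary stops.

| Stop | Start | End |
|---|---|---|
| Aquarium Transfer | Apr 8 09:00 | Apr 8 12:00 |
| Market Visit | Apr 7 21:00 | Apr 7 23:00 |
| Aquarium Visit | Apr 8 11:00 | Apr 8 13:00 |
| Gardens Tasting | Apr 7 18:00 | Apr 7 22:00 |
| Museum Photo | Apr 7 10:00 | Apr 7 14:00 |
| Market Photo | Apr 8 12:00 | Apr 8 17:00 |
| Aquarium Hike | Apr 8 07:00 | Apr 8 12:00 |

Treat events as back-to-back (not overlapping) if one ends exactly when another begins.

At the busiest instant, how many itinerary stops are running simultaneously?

3

Sort all start/end points and keep a running count:
Apr 7 10:00 start Museum Photo → 1
Apr 7 14:00 end Museum Photo → 0
Apr 7 18:00 start Gardens Tasting → 1
Apr 7 21:00 start Market Visit → 2
Apr 7 22:00 end Gardens Tasting → 1
Apr 7 23:00 end Market Visit → 0
Apr 8 07:00 start Aquarium Hike → 1
Apr 8 09:00 start Aquarium Transfer → 2
Apr 8 11:00 start Aquarium Visit → 3
Apr 8 12:00 end Aquarium Hike → 2
Apr 8 12:00 end Aquarium Transfer → 1
Apr 8 12:00 start Market Photo → 2
Apr 8 13:00 end Aquarium Visit → 1
Apr 8 17:00 end Market Photo → 0
Peak is 3, at Apr 8 11:00 (Aquarium Hike, Aquarium Transfer, Aquarium Visit).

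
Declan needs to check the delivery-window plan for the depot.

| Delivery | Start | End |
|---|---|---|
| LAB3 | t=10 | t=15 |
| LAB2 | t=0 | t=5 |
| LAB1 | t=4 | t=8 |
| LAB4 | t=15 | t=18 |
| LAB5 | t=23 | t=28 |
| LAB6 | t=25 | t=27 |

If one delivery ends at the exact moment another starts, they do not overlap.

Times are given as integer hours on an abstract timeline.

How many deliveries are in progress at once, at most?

Walk through starts and ends in time order (an end at T is processed before a start at T):
t=0 start LAB2 → 1
t=4 start LAB1 → 2
t=5 end LAB2 → 1
t=8 end LAB1 → 0
t=10 start LAB3 → 1
t=15 end LAB3 → 0
t=15 start LAB4 → 1
t=18 end LAB4 → 0
t=23 start LAB5 → 1
t=25 start LAB6 → 2
t=27 end LAB6 → 1
t=28 end LAB5 → 0
Peak is 2, at t=4 (LAB1, LAB2).

2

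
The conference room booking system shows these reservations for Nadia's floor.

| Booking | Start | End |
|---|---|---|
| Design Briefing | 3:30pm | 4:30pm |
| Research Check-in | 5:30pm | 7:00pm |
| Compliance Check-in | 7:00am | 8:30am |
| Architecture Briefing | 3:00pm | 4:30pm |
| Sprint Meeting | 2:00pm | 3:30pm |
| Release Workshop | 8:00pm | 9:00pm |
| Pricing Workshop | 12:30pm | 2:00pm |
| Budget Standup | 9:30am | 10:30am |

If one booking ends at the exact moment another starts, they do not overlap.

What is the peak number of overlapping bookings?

Sort all start/end points and keep a running count:
7:00am start Compliance Check-in → 1
8:30am end Compliance Check-in → 0
9:30am start Budget Standup → 1
10:30am end Budget Standup → 0
12:30pm start Pricing Workshop → 1
2:00pm end Pricing Workshop → 0
2:00pm start Sprint Meeting → 1
3:00pm start Architecture Briefing → 2
3:30pm end Sprint Meeting → 1
3:30pm start Design Briefing → 2
4:30pm end Architecture Briefing → 1
4:30pm end Design Briefing → 0
5:30pm start Research Check-in → 1
7:00pm end Research Check-in → 0
8:00pm start Release Workshop → 1
9:00pm end Release Workshop → 0
Peak is 2, at 3:00pm (Architecture Briefing, Sprint Meeting).

2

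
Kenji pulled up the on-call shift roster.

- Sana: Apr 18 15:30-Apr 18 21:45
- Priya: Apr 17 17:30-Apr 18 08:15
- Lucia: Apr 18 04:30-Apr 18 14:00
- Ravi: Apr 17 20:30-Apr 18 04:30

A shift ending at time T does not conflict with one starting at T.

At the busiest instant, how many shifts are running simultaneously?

Sort all start/end points and keep a running count:
Apr 17 17:30 start Priya → 1
Apr 17 20:30 start Ravi → 2
Apr 18 04:30 end Ravi → 1
Apr 18 04:30 start Lucia → 2
Apr 18 08:15 end Priya → 1
Apr 18 14:00 end Lucia → 0
Apr 18 15:30 start Sana → 1
Apr 18 21:45 end Sana → 0
Peak is 2, at Apr 17 20:30 (Priya, Ravi).

2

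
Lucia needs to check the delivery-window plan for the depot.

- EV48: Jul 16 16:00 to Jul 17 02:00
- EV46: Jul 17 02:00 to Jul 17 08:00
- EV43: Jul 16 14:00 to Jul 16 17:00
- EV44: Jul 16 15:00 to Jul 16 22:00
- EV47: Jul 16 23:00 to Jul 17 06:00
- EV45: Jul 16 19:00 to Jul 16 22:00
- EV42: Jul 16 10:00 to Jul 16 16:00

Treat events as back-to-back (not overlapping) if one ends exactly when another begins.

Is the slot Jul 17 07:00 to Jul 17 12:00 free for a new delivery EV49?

EV42: ends Jul 16 16:00 at or before EV49 starts Jul 17 07:00 → clear.
EV43: ends Jul 16 17:00 at or before EV49 starts Jul 17 07:00 → clear.
EV44: ends Jul 16 22:00 at or before EV49 starts Jul 17 07:00 → clear.
EV48: ends Jul 17 02:00 at or before EV49 starts Jul 17 07:00 → clear.
EV45: ends Jul 16 22:00 at or before EV49 starts Jul 17 07:00 → clear.
EV47: ends Jul 17 06:00 at or before EV49 starts Jul 17 07:00 → clear.
EV46: starts Jul 17 02:00 before EV49 ends Jul 17 12:00, and ends Jul 17 08:00 after EV49 starts Jul 17 07:00 → overlap.
EV49 overlaps EV46.

No — it overlaps EV46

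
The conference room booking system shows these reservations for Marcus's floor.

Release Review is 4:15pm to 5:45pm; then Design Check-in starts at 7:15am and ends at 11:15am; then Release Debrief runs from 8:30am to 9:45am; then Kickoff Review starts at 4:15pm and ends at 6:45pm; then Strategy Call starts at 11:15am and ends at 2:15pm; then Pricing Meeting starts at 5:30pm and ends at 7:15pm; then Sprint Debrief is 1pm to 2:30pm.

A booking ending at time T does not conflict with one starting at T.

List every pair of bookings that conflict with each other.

Design Check-in & Release Debrief, Kickoff Review & Pricing Meeting, Kickoff Review & Release Review, Pricing Meeting & Release Review, Sprint Debrief & Strategy Call

Sorted by start: Design Check-in, Release Debrief, Strategy Call, Sprint Debrief, Release Review, Kickoff Review, Pricing Meeting.
Release Debrief starts before Design Check-in ends → Design Check-in and Release Debrief overlap.
Strategy Call starts exactly when Design Check-in ends (back-to-back, no overlap); Design Check-in is clear from here.
Strategy Call starts after Release Debrief ends; Release Debrief is clear from here.
Sprint Debrief starts before Strategy Call ends → Strategy Call and Sprint Debrief overlap.
Release Review starts after Strategy Call ends; Strategy Call is clear from here.
Release Review starts after Sprint Debrief ends; Sprint Debrief is clear from here.
Kickoff Review starts before Release Review ends → Release Review and Kickoff Review overlap.
Pricing Meeting starts before Release Review ends → Release Review and Pricing Meeting overlap.
Pricing Meeting starts before Kickoff Review ends → Kickoff Review and Pricing Meeting overlap.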